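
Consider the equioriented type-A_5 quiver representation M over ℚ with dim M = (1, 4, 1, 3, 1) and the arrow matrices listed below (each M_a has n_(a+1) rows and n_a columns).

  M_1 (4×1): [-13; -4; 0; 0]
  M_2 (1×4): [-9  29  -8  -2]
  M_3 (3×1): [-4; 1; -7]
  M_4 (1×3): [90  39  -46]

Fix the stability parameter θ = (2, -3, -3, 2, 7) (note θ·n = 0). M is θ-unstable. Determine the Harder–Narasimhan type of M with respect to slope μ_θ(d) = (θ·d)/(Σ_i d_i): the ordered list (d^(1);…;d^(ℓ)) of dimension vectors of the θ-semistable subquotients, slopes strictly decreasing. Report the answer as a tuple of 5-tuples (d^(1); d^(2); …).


Barcode: M ≅ I[1,5], I[2,2]^3, I[4,4]^2. HN layers by μ_θ (4 steps, strictly decreasing):
  μ^(1)=7; μ^(2)=2; μ^(3)=-4/3; μ^(4)=-3

((0, 0, 0, 0, 1); (0, 0, 0, 3, 0); (1, 1, 1, 0, 0); (0, 3, 0, 0, 0))


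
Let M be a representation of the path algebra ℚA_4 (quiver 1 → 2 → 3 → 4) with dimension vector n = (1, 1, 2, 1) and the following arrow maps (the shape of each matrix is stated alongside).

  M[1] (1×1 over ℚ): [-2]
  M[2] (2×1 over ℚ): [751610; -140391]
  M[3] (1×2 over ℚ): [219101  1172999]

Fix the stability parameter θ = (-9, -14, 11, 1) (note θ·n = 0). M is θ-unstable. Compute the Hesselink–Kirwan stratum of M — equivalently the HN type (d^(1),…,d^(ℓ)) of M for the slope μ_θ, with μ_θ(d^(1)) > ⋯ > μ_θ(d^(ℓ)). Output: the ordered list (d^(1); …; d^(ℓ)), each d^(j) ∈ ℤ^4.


Interval decomposition of M: I[1,4], I[3,3].
HN type (ℓ=3): μ^(1)=11; μ^(2)=6; μ^(3)=-23/2

((0, 0, 1, 0); (0, 0, 1, 1); (1, 1, 0, 0))


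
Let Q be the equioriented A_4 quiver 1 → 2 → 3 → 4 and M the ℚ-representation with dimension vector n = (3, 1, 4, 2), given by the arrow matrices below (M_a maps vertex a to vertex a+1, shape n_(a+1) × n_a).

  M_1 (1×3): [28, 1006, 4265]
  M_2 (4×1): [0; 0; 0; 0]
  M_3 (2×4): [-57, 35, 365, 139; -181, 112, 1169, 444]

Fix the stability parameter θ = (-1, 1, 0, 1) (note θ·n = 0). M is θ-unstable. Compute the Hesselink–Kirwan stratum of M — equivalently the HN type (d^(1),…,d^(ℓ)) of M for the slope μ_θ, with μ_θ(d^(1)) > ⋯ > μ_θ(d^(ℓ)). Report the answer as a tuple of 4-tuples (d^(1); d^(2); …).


Via rank(M_{q-1}∘⋯∘M_p): M ≅ I[1,1]^2, I[1,2], I[3,3]^2, I[3,4]^2.
μ_θ-semistable layers: μ^(1)=1; μ^(2)=0; μ^(3)=-1

((0, 1, 0, 2); (0, 0, 4, 0); (3, 0, 0, 0))


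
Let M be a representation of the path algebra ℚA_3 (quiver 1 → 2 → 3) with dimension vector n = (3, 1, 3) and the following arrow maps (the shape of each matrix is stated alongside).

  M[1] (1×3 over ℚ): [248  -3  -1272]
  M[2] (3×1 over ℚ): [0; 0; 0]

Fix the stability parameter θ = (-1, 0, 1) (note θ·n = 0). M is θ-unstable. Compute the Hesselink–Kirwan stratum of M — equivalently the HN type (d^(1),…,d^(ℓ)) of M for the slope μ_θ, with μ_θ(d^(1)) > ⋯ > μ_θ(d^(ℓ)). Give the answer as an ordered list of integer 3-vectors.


Via rank(M_{q-1}∘⋯∘M_p): M ≅ I[1,1]^2, I[1,2], I[3,3]^3.
μ_θ-semistable layers: μ^(1)=1; μ^(2)=0; μ^(3)=-1

((0, 0, 3); (0, 1, 0); (3, 0, 0))


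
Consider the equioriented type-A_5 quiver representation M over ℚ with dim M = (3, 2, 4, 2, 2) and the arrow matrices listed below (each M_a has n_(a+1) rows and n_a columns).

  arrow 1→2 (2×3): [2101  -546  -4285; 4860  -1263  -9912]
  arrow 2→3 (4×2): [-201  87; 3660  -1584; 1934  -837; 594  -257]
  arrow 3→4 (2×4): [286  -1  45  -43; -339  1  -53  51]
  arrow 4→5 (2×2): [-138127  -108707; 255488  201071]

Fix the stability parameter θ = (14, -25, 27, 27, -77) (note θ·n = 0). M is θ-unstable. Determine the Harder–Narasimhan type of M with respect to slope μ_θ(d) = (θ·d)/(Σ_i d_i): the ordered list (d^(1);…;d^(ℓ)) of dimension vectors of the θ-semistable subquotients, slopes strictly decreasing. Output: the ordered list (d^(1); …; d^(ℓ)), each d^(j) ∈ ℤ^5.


Interval decomposition of M: I[1,1], I[1,5]^2, I[3,3]^2.
HN type (ℓ=3): μ^(1)=27; μ^(2)=14; μ^(3)=-34/5

((0, 0, 2, 0, 0); (1, 0, 0, 0, 0); (2, 2, 2, 2, 2))


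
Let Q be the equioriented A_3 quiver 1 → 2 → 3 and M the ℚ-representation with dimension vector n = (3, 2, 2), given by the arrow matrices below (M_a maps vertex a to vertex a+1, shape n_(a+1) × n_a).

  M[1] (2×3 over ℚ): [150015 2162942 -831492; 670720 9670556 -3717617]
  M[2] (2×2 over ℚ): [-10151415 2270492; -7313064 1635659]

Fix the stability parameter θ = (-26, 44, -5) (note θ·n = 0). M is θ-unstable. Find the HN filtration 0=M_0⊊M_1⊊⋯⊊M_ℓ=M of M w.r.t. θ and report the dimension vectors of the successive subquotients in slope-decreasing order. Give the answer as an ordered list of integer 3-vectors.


Via rank(M_{q-1}∘⋯∘M_p): M ≅ I[1,1], I[1,3]^2.
μ_θ-semistable layers: μ^(1)=39/2; μ^(2)=-26

((0, 2, 2); (3, 0, 0))


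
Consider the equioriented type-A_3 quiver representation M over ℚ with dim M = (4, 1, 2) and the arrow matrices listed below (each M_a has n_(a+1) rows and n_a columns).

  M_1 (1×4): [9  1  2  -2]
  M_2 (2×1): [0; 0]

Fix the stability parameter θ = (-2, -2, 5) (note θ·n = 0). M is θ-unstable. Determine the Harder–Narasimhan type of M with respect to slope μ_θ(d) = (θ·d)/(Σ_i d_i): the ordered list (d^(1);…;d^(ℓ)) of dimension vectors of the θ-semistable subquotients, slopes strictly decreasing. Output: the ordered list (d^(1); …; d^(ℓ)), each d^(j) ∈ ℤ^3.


Interval decomposition of M: I[1,1]^3, I[1,2], I[3,3]^2.
HN type (ℓ=2): μ^(1)=5; μ^(2)=-2

((0, 0, 2); (4, 1, 0))


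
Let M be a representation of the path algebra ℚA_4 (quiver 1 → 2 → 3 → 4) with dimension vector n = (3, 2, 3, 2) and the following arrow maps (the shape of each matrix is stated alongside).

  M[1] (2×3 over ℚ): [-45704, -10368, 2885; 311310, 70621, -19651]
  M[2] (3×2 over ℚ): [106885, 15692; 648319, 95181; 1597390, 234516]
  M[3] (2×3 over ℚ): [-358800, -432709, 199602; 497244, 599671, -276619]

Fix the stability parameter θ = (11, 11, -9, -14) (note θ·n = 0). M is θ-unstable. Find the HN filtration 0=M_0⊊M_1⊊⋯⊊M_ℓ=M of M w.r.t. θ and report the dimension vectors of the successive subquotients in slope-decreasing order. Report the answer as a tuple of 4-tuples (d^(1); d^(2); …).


Barcode: M ≅ I[1,1], I[1,4]^2, I[3,3]. HN layers by μ_θ (3 steps, strictly decreasing):
  μ^(1)=11; μ^(2)=-1/4; μ^(3)=-9

((1, 0, 0, 0); (2, 2, 2, 2); (0, 0, 1, 0))


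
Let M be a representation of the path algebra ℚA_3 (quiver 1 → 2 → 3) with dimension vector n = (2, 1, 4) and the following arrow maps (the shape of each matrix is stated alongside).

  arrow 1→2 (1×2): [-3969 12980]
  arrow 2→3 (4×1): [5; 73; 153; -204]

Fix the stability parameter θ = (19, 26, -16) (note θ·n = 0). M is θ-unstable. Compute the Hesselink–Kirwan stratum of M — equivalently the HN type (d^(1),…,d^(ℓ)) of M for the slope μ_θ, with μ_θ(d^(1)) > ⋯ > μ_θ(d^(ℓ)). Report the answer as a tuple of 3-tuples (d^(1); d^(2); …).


Via rank(M_{q-1}∘⋯∘M_p): M ≅ I[1,1], I[1,3], I[3,3]^3.
μ_θ-semistable layers: μ^(1)=19; μ^(2)=29/3; μ^(3)=-16

((1, 0, 0); (1, 1, 1); (0, 0, 3))


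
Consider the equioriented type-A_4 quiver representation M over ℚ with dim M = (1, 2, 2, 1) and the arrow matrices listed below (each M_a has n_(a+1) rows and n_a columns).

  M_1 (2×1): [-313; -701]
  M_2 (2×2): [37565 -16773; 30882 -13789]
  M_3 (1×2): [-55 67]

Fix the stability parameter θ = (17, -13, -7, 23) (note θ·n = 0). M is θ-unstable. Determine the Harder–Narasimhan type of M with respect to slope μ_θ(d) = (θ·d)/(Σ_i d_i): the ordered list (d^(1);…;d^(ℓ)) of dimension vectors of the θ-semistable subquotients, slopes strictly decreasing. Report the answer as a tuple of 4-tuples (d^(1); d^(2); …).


Barcode: M ≅ I[1,4], I[2,3]. HN layers by μ_θ (4 steps, strictly decreasing):
  μ^(1)=23; μ^(2)=-1; μ^(3)=-7; μ^(4)=-13

((0, 0, 0, 1); (1, 1, 1, 0); (0, 0, 1, 0); (0, 1, 0, 0))


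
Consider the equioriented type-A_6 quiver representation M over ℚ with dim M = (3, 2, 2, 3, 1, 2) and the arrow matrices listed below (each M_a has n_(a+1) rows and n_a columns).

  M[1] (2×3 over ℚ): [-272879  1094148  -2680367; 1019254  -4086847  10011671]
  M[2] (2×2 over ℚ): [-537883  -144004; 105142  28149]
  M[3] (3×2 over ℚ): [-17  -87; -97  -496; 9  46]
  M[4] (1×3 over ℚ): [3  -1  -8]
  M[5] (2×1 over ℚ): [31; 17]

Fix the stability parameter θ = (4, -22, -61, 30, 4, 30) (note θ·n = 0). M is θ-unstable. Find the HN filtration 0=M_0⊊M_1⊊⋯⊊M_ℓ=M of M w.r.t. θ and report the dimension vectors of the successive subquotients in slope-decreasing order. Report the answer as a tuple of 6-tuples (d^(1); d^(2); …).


Barcode: M ≅ I[1,1], I[1,4], I[1,6], I[4,4], I[6,6]. HN layers by μ_θ (4 steps, strictly decreasing):
  μ^(1)=30; μ^(2)=17; μ^(3)=4; μ^(4)=-79/3

((0, 0, 0, 2, 0, 2); (0, 0, 0, 1, 1, 0); (1, 0, 0, 0, 0, 0); (2, 2, 2, 0, 0, 0))


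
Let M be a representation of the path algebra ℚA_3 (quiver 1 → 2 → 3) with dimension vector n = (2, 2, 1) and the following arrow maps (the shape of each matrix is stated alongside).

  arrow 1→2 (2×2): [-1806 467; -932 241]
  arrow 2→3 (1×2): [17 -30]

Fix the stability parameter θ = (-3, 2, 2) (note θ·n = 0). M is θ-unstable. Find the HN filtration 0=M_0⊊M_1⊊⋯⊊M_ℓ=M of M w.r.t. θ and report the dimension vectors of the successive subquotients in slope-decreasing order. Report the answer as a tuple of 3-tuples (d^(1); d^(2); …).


Via rank(M_{q-1}∘⋯∘M_p): M ≅ I[1,2], I[1,3].
μ_θ-semistable layers: μ^(1)=2; μ^(2)=-3

((0, 2, 1); (2, 0, 0))


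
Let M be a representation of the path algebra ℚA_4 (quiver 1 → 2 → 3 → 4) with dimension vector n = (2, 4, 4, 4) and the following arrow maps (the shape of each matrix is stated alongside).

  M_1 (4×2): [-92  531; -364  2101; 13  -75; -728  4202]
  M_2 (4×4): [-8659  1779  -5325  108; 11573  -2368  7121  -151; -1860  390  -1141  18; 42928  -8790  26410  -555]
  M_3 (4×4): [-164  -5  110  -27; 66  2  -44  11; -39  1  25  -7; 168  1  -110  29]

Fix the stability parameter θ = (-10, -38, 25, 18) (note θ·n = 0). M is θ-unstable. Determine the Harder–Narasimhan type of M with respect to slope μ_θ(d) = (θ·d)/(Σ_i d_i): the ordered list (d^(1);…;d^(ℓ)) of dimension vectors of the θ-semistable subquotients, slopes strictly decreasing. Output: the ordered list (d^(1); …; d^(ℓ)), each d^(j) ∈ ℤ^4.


Via rank(M_{q-1}∘⋯∘M_p): M ≅ I[1,3], I[1,4], I[2,4]^2, I[4,4].
μ_θ-semistable layers: μ^(1)=25; μ^(2)=43/2; μ^(3)=18; μ^(4)=-24; μ^(5)=-38

((0, 0, 1, 0); (0, 0, 3, 3); (0, 0, 0, 1); (2, 2, 0, 0); (0, 2, 0, 0))


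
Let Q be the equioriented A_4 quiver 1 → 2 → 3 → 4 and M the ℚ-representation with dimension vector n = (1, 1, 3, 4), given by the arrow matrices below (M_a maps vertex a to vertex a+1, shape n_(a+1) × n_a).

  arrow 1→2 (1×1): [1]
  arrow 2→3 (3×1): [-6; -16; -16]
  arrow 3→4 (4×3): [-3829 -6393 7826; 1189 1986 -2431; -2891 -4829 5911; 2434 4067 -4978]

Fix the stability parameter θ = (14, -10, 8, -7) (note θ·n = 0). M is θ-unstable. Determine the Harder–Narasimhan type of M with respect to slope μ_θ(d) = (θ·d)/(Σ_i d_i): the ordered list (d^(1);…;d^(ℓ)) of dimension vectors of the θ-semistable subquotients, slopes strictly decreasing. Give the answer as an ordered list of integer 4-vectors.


Via rank(M_{q-1}∘⋯∘M_p): M ≅ I[1,4], I[3,4]^2, I[4,4].
μ_θ-semistable layers: μ^(1)=5/4; μ^(2)=1/2; μ^(3)=-7

((1, 1, 1, 1); (0, 0, 2, 2); (0, 0, 0, 1))


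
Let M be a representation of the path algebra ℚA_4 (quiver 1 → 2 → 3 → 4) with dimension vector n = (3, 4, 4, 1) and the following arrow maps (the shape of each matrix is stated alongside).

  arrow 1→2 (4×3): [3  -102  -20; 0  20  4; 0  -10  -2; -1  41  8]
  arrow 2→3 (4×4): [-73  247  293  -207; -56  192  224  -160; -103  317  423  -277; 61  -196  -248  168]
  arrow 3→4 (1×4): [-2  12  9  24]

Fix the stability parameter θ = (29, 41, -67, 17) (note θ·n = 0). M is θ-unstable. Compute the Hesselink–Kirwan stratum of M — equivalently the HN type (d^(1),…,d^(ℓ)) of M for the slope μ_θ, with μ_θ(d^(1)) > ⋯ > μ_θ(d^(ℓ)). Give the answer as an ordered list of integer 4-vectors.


Interval decomposition of M: I[1,2], I[1,3], I[1,4], I[2,2], I[3,3]^2.
HN type (ℓ=5): μ^(1)=41; μ^(2)=29; μ^(3)=17; μ^(4)=1; μ^(5)=-67

((0, 2, 0, 0); (1, 0, 0, 0); (0, 0, 0, 1); (2, 2, 2, 0); (0, 0, 2, 0))


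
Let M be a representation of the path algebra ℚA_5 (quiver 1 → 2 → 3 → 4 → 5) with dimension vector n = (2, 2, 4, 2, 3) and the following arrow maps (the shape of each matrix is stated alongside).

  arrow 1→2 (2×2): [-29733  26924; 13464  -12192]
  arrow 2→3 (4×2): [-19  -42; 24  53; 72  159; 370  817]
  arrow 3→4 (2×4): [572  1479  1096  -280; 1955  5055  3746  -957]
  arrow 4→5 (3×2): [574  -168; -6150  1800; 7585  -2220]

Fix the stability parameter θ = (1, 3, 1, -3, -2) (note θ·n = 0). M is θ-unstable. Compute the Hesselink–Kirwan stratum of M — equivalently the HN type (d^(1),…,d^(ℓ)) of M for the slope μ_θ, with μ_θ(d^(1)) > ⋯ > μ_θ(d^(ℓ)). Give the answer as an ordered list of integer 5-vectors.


Interval decomposition of M: I[1,1], I[1,4], I[2,5], I[3,3]^2, I[5,5]^2.
HN type (ℓ=4): μ^(1)=1; μ^(2)=1/2; μ^(3)=-1/4; μ^(4)=-2

((1, 0, 2, 0, 0); (1, 1, 1, 1, 0); (0, 1, 1, 1, 1); (0, 0, 0, 0, 2))


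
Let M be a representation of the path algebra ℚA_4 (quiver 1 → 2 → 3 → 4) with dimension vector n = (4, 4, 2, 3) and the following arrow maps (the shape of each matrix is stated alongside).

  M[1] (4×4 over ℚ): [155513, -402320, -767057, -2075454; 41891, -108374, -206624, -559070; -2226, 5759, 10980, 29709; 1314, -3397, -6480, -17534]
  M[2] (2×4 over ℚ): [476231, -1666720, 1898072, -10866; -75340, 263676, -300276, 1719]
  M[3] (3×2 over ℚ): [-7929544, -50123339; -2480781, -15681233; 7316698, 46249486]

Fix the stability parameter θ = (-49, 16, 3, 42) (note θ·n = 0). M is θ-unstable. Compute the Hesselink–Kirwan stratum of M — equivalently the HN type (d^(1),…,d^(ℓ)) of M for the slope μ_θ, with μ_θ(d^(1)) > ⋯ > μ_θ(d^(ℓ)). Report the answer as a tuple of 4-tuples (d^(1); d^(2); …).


Via rank(M_{q-1}∘⋯∘M_p): M ≅ I[1,2]^2, I[1,4]^2, I[4,4].
μ_θ-semistable layers: μ^(1)=42; μ^(2)=16; μ^(3)=19/2; μ^(4)=-49

((0, 0, 0, 3); (0, 2, 0, 0); (0, 2, 2, 0); (4, 0, 0, 0))


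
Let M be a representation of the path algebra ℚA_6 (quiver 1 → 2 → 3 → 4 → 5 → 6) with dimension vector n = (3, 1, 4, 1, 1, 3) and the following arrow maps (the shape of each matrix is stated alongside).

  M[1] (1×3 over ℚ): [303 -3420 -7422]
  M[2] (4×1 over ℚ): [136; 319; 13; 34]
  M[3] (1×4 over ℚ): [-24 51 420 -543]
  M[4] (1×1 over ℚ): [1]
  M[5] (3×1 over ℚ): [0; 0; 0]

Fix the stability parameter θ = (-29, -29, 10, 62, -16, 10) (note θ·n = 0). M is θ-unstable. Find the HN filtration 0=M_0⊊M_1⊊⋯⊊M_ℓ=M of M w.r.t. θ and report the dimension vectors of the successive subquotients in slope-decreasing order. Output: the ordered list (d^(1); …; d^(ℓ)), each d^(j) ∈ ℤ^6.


Via rank(M_{q-1}∘⋯∘M_p): M ≅ I[1,1]^2, I[1,5], I[3,3]^3, I[6,6]^3.
μ_θ-semistable layers: μ^(1)=23; μ^(2)=10; μ^(3)=-29

((0, 0, 0, 1, 1, 0); (0, 0, 4, 0, 0, 3); (3, 1, 0, 0, 0, 0))


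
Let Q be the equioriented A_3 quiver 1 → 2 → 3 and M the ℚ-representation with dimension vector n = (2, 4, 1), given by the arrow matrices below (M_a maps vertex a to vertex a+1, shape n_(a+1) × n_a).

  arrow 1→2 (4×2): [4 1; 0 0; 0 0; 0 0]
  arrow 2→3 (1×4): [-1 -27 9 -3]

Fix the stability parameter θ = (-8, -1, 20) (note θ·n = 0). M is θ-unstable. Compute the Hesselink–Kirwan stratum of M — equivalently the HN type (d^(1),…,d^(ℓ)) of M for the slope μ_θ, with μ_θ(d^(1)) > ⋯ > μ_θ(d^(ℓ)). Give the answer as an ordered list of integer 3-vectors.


Barcode: M ≅ I[1,1], I[1,3], I[2,2]^3. HN layers by μ_θ (3 steps, strictly decreasing):
  μ^(1)=20; μ^(2)=-1; μ^(3)=-8

((0, 0, 1); (0, 4, 0); (2, 0, 0))


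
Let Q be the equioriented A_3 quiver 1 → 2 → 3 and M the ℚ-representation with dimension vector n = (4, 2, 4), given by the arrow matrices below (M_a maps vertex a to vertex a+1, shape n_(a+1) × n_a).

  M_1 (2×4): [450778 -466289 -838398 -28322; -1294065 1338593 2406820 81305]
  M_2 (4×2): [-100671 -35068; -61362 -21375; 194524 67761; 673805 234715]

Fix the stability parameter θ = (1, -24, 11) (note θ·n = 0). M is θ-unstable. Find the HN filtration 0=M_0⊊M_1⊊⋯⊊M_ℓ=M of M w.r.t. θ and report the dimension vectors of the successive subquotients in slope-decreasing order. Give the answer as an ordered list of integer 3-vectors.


Barcode: M ≅ I[1,1]^2, I[1,3]^2, I[3,3]^2. HN layers by μ_θ (3 steps, strictly decreasing):
  μ^(1)=11; μ^(2)=1; μ^(3)=-23/2

((0, 0, 4); (2, 0, 0); (2, 2, 0))


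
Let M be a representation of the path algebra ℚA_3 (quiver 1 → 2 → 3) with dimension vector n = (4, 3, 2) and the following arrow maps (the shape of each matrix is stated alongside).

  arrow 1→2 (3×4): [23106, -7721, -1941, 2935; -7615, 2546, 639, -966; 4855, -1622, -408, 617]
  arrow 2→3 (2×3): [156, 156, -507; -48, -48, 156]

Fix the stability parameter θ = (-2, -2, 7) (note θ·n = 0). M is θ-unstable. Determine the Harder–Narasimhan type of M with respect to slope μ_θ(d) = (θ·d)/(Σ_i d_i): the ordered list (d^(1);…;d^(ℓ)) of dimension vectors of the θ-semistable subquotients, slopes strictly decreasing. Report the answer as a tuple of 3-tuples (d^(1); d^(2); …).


Interval decomposition of M: I[1,1], I[1,2]^2, I[1,3], I[3,3].
HN type (ℓ=2): μ^(1)=7; μ^(2)=-2

((0, 0, 2); (4, 3, 0))


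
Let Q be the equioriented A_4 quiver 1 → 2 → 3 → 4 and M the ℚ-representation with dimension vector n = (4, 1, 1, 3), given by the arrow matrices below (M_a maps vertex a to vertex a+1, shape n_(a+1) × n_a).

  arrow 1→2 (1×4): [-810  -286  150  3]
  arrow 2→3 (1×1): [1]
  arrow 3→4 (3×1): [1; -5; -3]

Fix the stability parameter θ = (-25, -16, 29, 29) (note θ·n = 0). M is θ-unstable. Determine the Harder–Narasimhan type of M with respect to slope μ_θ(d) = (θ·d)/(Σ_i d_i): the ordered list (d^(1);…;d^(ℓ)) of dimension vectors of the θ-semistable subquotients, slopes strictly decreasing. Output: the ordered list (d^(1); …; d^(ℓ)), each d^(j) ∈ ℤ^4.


Via rank(M_{q-1}∘⋯∘M_p): M ≅ I[1,1]^3, I[1,4], I[4,4]^2.
μ_θ-semistable layers: μ^(1)=29; μ^(2)=-16; μ^(3)=-25

((0, 0, 1, 3); (0, 1, 0, 0); (4, 0, 0, 0))


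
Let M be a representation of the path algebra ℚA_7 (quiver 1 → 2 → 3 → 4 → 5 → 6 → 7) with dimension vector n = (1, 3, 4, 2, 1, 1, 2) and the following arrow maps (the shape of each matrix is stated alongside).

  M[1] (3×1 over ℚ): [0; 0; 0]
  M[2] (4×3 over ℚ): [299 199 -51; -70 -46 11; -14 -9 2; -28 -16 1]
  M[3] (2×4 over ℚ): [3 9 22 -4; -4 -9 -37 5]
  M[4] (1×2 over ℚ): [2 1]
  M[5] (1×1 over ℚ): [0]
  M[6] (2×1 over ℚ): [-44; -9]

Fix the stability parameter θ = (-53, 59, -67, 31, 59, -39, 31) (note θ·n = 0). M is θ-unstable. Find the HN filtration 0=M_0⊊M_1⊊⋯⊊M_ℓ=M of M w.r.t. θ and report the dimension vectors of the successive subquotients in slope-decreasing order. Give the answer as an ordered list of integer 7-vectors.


Via rank(M_{q-1}∘⋯∘M_p): M ≅ I[1,1], I[2,3], I[2,4], I[2,5], I[3,3], I[6,7], I[7,7].
μ_θ-semistable layers: μ^(1)=59; μ^(2)=31; μ^(3)=-4; μ^(4)=-39; μ^(5)=-53; μ^(6)=-67

((0, 0, 0, 0, 1, 0, 0); (0, 0, 0, 2, 0, 0, 2); (0, 3, 3, 0, 0, 0, 0); (0, 0, 0, 0, 0, 1, 0); (1, 0, 0, 0, 0, 0, 0); (0, 0, 1, 0, 0, 0, 0))


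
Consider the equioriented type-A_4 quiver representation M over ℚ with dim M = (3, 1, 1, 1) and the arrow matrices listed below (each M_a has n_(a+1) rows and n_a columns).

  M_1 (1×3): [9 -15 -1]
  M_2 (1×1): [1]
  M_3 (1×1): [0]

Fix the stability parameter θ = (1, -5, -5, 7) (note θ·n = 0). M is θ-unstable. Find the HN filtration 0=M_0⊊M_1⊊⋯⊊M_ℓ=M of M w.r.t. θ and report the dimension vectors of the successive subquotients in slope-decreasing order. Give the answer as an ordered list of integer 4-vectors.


Via rank(M_{q-1}∘⋯∘M_p): M ≅ I[1,1]^2, I[1,3], I[4,4].
μ_θ-semistable layers: μ^(1)=7; μ^(2)=1; μ^(3)=-3

((0, 0, 0, 1); (2, 0, 0, 0); (1, 1, 1, 0))


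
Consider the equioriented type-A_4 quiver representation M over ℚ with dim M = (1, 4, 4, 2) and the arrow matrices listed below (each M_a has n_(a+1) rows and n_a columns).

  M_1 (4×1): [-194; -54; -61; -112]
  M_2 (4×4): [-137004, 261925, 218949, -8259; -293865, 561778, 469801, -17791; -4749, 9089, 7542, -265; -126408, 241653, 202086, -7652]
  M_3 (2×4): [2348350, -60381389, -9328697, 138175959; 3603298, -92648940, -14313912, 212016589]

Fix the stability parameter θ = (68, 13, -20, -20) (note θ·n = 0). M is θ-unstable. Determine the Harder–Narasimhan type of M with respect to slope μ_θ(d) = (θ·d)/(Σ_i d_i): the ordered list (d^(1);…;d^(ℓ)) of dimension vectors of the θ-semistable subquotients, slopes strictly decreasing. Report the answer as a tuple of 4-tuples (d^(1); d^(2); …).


Via rank(M_{q-1}∘⋯∘M_p): M ≅ I[1,4], I[2,3]^2, I[2,4].
μ_θ-semistable layers: μ^(1)=41/4; μ^(2)=-7/2; μ^(3)=-9

((1, 1, 1, 1); (0, 2, 2, 0); (0, 1, 1, 1))


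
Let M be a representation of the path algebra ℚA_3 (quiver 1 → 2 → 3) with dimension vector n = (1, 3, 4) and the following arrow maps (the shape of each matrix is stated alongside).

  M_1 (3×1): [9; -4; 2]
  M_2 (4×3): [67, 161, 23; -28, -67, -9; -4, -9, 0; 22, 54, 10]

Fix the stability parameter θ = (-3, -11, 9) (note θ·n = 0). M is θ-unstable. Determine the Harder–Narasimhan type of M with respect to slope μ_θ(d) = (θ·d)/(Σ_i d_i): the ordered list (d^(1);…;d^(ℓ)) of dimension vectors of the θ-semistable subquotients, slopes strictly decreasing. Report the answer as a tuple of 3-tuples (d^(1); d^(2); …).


Via rank(M_{q-1}∘⋯∘M_p): M ≅ I[1,3], I[2,3]^2, I[3,3].
μ_θ-semistable layers: μ^(1)=9; μ^(2)=-7; μ^(3)=-11

((0, 0, 4); (1, 1, 0); (0, 2, 0))


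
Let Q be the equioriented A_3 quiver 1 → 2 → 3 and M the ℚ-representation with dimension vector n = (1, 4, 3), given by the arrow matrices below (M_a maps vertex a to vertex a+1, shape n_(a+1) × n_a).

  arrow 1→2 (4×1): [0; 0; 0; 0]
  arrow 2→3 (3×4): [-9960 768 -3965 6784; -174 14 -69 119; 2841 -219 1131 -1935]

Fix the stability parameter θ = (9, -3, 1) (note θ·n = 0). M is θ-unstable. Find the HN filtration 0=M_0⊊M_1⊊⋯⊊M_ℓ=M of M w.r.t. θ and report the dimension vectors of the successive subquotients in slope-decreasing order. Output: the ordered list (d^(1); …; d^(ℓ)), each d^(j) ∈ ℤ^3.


Via rank(M_{q-1}∘⋯∘M_p): M ≅ I[1,1], I[2,2], I[2,3]^3.
μ_θ-semistable layers: μ^(1)=9; μ^(2)=1; μ^(3)=-3

((1, 0, 0); (0, 0, 3); (0, 4, 0))


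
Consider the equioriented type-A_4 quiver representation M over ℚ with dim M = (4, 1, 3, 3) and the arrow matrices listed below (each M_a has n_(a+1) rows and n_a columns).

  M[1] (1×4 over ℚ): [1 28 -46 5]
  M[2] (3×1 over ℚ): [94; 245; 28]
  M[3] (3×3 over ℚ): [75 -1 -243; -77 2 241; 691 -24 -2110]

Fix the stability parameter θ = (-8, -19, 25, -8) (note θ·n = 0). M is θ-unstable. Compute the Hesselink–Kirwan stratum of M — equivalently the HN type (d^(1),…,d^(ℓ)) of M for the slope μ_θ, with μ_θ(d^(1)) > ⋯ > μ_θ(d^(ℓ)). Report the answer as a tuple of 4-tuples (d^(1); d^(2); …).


Interval decomposition of M: I[1,1]^3, I[1,4], I[3,4]^2.
HN type (ℓ=3): μ^(1)=17/2; μ^(2)=-8; μ^(3)=-27/2

((0, 0, 3, 3); (3, 0, 0, 0); (1, 1, 0, 0))


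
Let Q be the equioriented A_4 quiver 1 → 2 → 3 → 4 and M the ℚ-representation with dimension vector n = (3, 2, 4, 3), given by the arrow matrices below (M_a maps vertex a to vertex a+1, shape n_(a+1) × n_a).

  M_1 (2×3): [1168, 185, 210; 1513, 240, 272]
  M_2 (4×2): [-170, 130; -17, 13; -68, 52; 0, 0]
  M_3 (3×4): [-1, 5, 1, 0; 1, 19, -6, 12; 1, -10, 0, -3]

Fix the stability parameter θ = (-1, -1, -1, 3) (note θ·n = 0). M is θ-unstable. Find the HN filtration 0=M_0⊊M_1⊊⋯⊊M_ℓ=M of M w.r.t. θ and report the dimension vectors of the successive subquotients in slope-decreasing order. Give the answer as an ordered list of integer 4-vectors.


Interval decomposition of M: I[1,1], I[1,2], I[1,4], I[3,3], I[3,4]^2.
HN type (ℓ=2): μ^(1)=3; μ^(2)=-1

((0, 0, 0, 3); (3, 2, 4, 0))


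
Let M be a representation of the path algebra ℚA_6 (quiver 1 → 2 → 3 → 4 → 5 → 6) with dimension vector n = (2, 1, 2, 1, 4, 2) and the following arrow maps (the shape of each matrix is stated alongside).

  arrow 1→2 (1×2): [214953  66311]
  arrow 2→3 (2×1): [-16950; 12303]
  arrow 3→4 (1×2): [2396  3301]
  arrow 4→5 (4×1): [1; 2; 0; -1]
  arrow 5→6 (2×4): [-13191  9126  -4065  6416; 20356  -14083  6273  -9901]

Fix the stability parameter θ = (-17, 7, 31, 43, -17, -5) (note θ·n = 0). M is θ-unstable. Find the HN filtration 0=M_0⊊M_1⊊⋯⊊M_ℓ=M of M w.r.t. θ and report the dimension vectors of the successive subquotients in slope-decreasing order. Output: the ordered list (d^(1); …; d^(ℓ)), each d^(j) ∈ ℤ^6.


Interval decomposition of M: I[1,1], I[1,6], I[3,3], I[5,5]^2, I[5,6].
HN type (ℓ=5): μ^(1)=31; μ^(2)=13; μ^(3)=7; μ^(4)=-5; μ^(5)=-17

((0, 0, 1, 0, 0, 0); (0, 0, 1, 1, 1, 1); (0, 1, 0, 0, 0, 0); (0, 0, 0, 0, 0, 1); (2, 0, 0, 0, 3, 0))


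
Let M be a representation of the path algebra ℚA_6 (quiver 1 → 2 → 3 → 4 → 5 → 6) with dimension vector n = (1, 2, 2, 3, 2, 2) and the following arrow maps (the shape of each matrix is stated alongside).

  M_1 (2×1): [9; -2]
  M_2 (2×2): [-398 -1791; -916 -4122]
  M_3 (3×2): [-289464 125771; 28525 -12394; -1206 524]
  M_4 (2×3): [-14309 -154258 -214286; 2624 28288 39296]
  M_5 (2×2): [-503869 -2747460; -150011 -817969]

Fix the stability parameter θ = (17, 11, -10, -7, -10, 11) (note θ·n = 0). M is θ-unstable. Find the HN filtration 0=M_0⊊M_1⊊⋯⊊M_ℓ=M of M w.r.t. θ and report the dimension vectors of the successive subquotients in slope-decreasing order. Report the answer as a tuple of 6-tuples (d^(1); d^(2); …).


Via rank(M_{q-1}∘⋯∘M_p): M ≅ I[1,2], I[2,4], I[3,6], I[4,4], I[5,6].
μ_θ-semistable layers: μ^(1)=14; μ^(2)=11; μ^(3)=-2; μ^(4)=-7; μ^(5)=-17/2; μ^(6)=-10

((1, 1, 0, 0, 0, 0); (0, 0, 0, 0, 0, 2); (0, 1, 1, 1, 0, 0); (0, 0, 0, 1, 0, 0); (0, 0, 0, 1, 1, 0); (0, 0, 1, 0, 1, 0))


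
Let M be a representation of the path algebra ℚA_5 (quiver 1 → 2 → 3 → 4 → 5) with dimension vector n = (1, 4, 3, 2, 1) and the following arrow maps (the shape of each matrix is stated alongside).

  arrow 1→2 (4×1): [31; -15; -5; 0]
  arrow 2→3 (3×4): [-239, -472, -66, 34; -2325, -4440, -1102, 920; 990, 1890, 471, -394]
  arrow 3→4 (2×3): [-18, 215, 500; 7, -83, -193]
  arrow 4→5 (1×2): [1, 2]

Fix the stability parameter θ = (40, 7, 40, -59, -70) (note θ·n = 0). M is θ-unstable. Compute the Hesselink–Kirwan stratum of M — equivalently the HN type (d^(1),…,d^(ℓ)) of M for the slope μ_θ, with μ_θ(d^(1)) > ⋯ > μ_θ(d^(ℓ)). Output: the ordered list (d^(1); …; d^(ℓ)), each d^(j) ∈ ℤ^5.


Interval decomposition of M: I[1,5], I[2,2], I[2,3], I[2,4].
HN type (ℓ=4): μ^(1)=40; μ^(2)=7; μ^(3)=-4; μ^(4)=-42/5

((0, 0, 1, 0, 0); (0, 2, 0, 0, 0); (0, 1, 1, 1, 0); (1, 1, 1, 1, 1))


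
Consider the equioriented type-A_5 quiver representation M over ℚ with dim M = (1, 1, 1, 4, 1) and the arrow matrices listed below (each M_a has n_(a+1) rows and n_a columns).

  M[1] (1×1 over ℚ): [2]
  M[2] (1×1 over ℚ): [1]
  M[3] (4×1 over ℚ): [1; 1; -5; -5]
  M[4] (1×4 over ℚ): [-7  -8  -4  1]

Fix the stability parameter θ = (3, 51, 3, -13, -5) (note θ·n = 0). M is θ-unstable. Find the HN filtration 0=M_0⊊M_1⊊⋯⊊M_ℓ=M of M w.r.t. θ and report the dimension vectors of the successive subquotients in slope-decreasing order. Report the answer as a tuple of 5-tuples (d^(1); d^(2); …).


Via rank(M_{q-1}∘⋯∘M_p): M ≅ I[1,4], I[4,4]^2, I[4,5].
μ_θ-semistable layers: μ^(1)=41/3; μ^(2)=3; μ^(3)=-5; μ^(4)=-13

((0, 1, 1, 1, 0); (1, 0, 0, 0, 0); (0, 0, 0, 0, 1); (0, 0, 0, 3, 0))


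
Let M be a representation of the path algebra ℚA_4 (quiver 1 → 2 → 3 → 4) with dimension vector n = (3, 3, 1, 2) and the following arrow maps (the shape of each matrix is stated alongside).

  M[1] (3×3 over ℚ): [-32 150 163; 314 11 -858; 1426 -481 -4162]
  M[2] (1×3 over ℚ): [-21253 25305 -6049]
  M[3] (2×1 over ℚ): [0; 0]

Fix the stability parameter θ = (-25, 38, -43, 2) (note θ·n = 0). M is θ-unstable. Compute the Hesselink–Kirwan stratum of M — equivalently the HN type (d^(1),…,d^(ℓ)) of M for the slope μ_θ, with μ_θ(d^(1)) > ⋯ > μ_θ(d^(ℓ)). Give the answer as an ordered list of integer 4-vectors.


Via rank(M_{q-1}∘⋯∘M_p): M ≅ I[1,1], I[1,2], I[1,3], I[2,2], I[4,4]^2.
μ_θ-semistable layers: μ^(1)=38; μ^(2)=2; μ^(3)=-5/2; μ^(4)=-25

((0, 2, 0, 0); (0, 0, 0, 2); (0, 1, 1, 0); (3, 0, 0, 0))


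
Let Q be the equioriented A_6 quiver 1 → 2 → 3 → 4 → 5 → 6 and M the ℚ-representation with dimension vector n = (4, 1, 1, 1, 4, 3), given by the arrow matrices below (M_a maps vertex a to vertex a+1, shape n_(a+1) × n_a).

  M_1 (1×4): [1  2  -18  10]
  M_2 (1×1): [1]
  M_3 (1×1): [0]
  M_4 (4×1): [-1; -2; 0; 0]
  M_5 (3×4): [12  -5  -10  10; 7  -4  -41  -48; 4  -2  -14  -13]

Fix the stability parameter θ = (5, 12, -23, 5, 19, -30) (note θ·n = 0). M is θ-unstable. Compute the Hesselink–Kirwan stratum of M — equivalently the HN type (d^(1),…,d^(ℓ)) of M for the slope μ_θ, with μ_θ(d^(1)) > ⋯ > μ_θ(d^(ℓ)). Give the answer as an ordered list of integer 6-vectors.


Interval decomposition of M: I[1,1]^3, I[1,3], I[4,6], I[5,5], I[5,6]^2.
HN type (ℓ=4): μ^(1)=19; μ^(2)=5; μ^(3)=-2; μ^(4)=-11/2

((0, 0, 0, 0, 1, 0); (3, 0, 0, 0, 0, 0); (1, 1, 1, 1, 1, 1); (0, 0, 0, 0, 2, 2))


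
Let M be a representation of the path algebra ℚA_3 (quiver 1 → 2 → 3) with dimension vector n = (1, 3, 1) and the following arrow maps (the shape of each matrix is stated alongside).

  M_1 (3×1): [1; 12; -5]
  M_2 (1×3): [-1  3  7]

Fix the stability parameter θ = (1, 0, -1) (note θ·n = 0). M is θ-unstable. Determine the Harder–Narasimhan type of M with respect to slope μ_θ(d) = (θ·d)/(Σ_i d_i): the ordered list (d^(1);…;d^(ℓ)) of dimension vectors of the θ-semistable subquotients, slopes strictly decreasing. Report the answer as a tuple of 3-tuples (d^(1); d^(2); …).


Barcode: M ≅ I[1,2], I[2,2], I[2,3]. HN layers by μ_θ (3 steps, strictly decreasing):
  μ^(1)=1/2; μ^(2)=0; μ^(3)=-1/2

((1, 1, 0); (0, 1, 0); (0, 1, 1))


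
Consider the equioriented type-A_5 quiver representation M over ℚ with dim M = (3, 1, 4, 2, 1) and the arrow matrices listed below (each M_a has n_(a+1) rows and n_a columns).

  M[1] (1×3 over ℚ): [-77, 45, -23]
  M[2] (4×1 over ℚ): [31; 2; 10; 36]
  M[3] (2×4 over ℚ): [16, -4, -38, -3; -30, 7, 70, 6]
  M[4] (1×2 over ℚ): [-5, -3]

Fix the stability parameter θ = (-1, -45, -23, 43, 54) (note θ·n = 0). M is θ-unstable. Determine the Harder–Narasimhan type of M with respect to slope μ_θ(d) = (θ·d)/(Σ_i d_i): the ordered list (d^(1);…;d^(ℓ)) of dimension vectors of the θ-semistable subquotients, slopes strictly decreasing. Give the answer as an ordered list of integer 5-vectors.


Interval decomposition of M: I[1,1]^2, I[1,3], I[3,3], I[3,4], I[3,5].
HN type (ℓ=4): μ^(1)=54; μ^(2)=43; μ^(3)=-1; μ^(4)=-23

((0, 0, 0, 0, 1); (0, 0, 0, 2, 0); (2, 0, 0, 0, 0); (1, 1, 4, 0, 0))


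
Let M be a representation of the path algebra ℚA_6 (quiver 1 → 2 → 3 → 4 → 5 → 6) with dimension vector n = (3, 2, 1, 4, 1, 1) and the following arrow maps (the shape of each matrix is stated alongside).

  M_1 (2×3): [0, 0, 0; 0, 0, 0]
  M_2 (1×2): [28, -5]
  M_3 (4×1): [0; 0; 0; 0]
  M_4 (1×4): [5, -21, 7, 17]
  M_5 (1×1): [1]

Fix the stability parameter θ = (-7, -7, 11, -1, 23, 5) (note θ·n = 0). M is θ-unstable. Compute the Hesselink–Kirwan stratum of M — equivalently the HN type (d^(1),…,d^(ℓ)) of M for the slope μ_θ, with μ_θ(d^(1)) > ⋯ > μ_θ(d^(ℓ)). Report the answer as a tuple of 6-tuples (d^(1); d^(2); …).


Via rank(M_{q-1}∘⋯∘M_p): M ≅ I[1,1]^3, I[2,2], I[2,3], I[4,4]^3, I[4,6].
μ_θ-semistable layers: μ^(1)=14; μ^(2)=11; μ^(3)=-1; μ^(4)=-7

((0, 0, 0, 0, 1, 1); (0, 0, 1, 0, 0, 0); (0, 0, 0, 4, 0, 0); (3, 2, 0, 0, 0, 0))


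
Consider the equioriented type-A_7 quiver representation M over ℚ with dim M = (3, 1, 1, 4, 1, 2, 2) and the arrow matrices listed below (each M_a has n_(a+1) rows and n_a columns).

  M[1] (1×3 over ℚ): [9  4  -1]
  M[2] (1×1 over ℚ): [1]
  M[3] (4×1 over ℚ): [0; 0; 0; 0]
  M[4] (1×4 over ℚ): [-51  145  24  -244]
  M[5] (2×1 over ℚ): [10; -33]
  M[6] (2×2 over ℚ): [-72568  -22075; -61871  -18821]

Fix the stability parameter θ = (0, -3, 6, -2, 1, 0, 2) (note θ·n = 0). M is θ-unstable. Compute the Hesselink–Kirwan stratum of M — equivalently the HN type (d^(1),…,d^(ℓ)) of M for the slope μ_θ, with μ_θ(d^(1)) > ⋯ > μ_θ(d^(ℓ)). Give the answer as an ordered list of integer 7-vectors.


Via rank(M_{q-1}∘⋯∘M_p): M ≅ I[1,1]^2, I[1,3], I[4,4]^3, I[4,7], I[6,7].
μ_θ-semistable layers: μ^(1)=6; μ^(2)=2; μ^(3)=1/2; μ^(4)=0; μ^(5)=-3/2; μ^(6)=-2

((0, 0, 1, 0, 0, 0, 0); (0, 0, 0, 0, 0, 0, 2); (0, 0, 0, 0, 1, 1, 0); (2, 0, 0, 0, 0, 1, 0); (1, 1, 0, 0, 0, 0, 0); (0, 0, 0, 4, 0, 0, 0))


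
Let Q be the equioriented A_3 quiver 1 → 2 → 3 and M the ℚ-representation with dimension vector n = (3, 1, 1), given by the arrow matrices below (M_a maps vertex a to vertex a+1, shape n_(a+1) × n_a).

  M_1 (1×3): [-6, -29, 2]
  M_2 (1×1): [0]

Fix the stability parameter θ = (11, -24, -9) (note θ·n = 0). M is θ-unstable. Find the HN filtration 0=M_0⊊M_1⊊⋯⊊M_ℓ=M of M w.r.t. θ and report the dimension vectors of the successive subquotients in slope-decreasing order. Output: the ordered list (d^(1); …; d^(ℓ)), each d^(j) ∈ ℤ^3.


Via rank(M_{q-1}∘⋯∘M_p): M ≅ I[1,1]^2, I[1,2], I[3,3].
μ_θ-semistable layers: μ^(1)=11; μ^(2)=-13/2; μ^(3)=-9

((2, 0, 0); (1, 1, 0); (0, 0, 1))


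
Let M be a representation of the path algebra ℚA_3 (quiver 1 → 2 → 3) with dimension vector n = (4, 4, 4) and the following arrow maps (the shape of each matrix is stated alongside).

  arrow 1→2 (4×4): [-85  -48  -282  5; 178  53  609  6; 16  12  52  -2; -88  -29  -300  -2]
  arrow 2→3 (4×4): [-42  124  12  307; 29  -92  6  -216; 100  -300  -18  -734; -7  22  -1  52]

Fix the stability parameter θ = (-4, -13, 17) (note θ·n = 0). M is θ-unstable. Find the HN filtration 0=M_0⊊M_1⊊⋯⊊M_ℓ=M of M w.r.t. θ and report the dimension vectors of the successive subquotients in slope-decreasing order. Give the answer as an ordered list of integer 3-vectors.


Interval decomposition of M: I[1,2], I[1,3]^3, I[3,3].
HN type (ℓ=2): μ^(1)=17; μ^(2)=-17/2

((0, 0, 4); (4, 4, 0))


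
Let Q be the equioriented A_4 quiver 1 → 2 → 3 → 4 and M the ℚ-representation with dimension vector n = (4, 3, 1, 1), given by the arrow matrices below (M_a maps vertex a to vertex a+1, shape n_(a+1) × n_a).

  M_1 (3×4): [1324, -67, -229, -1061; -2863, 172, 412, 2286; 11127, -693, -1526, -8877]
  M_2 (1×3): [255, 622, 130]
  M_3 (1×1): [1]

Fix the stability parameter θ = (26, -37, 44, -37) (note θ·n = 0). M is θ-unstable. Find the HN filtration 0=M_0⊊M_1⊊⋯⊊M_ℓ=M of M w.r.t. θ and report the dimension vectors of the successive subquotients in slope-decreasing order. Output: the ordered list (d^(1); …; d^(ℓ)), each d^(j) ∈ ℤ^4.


Via rank(M_{q-1}∘⋯∘M_p): M ≅ I[1,1], I[1,2]^2, I[1,4].
μ_θ-semistable layers: μ^(1)=26; μ^(2)=7/2; μ^(3)=-11/2

((1, 0, 0, 0); (0, 0, 1, 1); (3, 3, 0, 0))


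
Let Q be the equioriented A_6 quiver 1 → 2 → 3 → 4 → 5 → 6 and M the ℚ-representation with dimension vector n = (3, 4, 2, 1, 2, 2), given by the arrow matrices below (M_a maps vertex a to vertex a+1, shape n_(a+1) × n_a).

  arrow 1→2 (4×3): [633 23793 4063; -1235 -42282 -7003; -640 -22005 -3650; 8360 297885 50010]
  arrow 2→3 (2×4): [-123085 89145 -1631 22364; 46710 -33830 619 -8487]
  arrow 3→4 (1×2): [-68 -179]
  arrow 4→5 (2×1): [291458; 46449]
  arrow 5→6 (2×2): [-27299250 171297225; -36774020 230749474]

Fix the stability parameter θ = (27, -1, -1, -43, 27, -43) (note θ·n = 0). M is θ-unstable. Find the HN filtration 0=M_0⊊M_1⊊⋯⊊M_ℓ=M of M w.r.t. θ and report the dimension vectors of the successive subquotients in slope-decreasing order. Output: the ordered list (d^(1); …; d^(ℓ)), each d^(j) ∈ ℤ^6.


Interval decomposition of M: I[1,1], I[1,2]^2, I[2,3], I[2,6], I[5,5], I[6,6].
HN type (ℓ=6): μ^(1)=27; μ^(2)=13; μ^(3)=-1; μ^(4)=-8; μ^(5)=-15; μ^(6)=-43

((1, 0, 0, 0, 1, 0); (2, 2, 0, 0, 0, 0); (0, 1, 1, 0, 0, 0); (0, 0, 0, 0, 1, 1); (0, 1, 1, 1, 0, 0); (0, 0, 0, 0, 0, 1))


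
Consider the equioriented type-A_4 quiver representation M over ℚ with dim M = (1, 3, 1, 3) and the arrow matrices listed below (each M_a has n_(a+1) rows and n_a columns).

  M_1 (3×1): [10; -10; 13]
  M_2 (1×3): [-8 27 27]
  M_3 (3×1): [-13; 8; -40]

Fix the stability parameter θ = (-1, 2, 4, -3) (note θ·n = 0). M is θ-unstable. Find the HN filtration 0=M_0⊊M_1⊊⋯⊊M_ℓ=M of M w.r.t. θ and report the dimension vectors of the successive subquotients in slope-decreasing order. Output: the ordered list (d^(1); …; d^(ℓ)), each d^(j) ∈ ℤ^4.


Barcode: M ≅ I[1,4], I[2,2]^2, I[4,4]^2. HN layers by μ_θ (4 steps, strictly decreasing):
  μ^(1)=2; μ^(2)=1; μ^(3)=-1; μ^(4)=-3

((0, 2, 0, 0); (0, 1, 1, 1); (1, 0, 0, 0); (0, 0, 0, 2))


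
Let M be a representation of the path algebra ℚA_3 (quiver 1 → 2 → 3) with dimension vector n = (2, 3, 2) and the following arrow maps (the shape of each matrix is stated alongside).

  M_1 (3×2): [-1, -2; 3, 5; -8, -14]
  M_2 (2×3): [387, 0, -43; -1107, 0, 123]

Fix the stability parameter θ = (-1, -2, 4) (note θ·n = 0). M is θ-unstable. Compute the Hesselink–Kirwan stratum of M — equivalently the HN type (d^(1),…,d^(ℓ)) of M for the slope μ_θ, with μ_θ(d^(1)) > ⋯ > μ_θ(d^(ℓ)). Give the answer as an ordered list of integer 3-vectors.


Barcode: M ≅ I[1,2], I[1,3], I[2,2], I[3,3]. HN layers by μ_θ (3 steps, strictly decreasing):
  μ^(1)=4; μ^(2)=-3/2; μ^(3)=-2

((0, 0, 2); (2, 2, 0); (0, 1, 0))


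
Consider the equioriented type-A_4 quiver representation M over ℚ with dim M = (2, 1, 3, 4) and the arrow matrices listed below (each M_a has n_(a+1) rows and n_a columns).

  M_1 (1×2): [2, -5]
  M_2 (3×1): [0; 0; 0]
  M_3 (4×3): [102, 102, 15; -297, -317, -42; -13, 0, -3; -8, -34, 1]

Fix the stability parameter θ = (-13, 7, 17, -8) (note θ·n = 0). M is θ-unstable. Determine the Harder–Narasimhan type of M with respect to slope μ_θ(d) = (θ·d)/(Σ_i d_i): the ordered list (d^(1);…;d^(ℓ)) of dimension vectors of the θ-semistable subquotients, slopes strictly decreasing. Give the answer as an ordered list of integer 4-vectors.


Barcode: M ≅ I[1,1], I[1,2], I[3,4]^3, I[4,4]. HN layers by μ_θ (4 steps, strictly decreasing):
  μ^(1)=7; μ^(2)=9/2; μ^(3)=-8; μ^(4)=-13

((0, 1, 0, 0); (0, 0, 3, 3); (0, 0, 0, 1); (2, 0, 0, 0))


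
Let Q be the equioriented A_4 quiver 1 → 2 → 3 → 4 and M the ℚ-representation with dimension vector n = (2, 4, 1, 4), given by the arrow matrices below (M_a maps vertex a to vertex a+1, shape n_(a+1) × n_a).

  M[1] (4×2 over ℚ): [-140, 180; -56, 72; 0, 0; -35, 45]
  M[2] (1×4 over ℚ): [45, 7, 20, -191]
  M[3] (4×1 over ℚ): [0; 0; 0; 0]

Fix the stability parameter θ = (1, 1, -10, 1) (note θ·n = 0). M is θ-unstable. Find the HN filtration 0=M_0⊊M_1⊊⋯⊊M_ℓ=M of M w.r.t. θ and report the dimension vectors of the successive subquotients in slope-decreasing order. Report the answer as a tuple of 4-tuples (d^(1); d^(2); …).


Via rank(M_{q-1}∘⋯∘M_p): M ≅ I[1,1], I[1,3], I[2,2]^3, I[4,4]^4.
μ_θ-semistable layers: μ^(1)=1; μ^(2)=-8/3

((1, 3, 0, 4); (1, 1, 1, 0))
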